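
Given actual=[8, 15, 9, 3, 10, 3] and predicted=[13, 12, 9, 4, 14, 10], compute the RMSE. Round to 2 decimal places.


MSE = 16.6667. RMSE = sqrt(16.6667) = 4.08.

4.08


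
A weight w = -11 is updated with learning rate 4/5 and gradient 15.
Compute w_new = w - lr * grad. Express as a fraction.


w_new = -11 - 4/5 * 15 = -11 - 12 = -23.

-23


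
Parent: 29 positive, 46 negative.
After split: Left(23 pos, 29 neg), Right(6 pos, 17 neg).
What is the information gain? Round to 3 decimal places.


H(parent) = 0.9626. H(left) = 0.9904, H(right) = 0.8281. Weighted = (52/75)*0.9904 + (23/75)*0.8281 = 0.9406. IG = 0.9626 - 0.9406 = 0.0220, which rounds to 0.022.

0.022


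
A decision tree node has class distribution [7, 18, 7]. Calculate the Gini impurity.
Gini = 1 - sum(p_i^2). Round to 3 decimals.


Total = 32. Proportions: 7/32, 18/32, 7/32. sum(p_i^2) = 0.4121. Gini = 1 - 0.4121 = 0.5879, which rounds to 0.588.

0.588


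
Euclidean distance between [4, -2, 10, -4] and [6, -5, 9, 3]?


d = sqrt(sum of squared differences). (4-6)^2=4, (-2--5)^2=9, (10-9)^2=1, (-4-3)^2=49. Sum = 63.

sqrt(63)


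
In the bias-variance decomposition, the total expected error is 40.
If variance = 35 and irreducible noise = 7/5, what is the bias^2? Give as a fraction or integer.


Total error = bias^2 + variance + irreducible noise. So bias^2 = 40 - 35 - 7/5 = 18/5.

18/5


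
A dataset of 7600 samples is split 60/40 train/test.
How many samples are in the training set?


Test set = 7600 * 40% = 3040. Training set = 7600 - 3040 = 4560.

4560


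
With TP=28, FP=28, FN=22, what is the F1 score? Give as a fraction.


Precision = 28/56 = 1/2. Recall = 28/50 = 14/25. F1 = 2*P*R/(P+R) = 28/53.

28/53


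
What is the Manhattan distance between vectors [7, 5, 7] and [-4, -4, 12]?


d = sum of absolute differences: |7--4|=11 + |5--4|=9 + |7-12|=5 = 25.

25


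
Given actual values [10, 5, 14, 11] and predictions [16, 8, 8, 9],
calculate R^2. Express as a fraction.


Mean(y) = 10. SS_res = 85. SS_tot = 42. R^2 = 1 - 85/(42) = -43/42.

-43/42


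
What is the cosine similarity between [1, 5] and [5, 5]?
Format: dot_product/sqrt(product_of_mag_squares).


dot = 30. |a|^2 = 26, |b|^2 = 50. cos = 30/sqrt(1300).

30/sqrt(1300)


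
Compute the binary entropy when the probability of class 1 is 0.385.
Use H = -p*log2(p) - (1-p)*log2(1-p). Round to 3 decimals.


H = -0.385*log2(0.385) - 0.615*log2(0.615) = 0.961.

0.961


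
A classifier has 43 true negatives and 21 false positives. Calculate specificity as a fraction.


Specificity = TN / (TN + FP) = 43 / 64 = 43/64.

43/64


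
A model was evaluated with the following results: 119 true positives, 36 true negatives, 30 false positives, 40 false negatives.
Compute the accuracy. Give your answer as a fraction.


Accuracy = (TP + TN) / (TP + TN + FP + FN) = (119 + 36) / 225 = 31/45.

31/45


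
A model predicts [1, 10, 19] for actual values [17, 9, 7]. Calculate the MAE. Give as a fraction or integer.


MAE = (1/3) * (|17-1|=16 + |9-10|=1 + |7-19|=12). Sum = 29. MAE = 29/3.

29/3


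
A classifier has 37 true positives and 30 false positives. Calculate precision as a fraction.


Precision = TP / (TP + FP) = 37 / 67 = 37/67.

37/67


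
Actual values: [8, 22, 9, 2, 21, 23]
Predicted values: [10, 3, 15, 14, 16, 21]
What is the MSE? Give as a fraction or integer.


MSE = (1/6) * ((8-10)^2=4 + (22-3)^2=361 + (9-15)^2=36 + (2-14)^2=144 + (21-16)^2=25 + (23-21)^2=4). Sum = 574. MSE = 287/3.

287/3


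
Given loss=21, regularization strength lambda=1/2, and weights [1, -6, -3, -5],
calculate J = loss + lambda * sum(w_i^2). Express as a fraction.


L2 sq norm = sum(w^2) = 71. J = 21 + 1/2 * 71 = 113/2.

113/2


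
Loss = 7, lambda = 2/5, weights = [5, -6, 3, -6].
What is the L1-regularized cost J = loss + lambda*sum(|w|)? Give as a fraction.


L1 norm = sum(|w|) = 20. J = 7 + 2/5 * 20 = 15.

15


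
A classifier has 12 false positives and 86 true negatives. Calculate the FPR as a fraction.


FPR = FP / (FP + TN) = 12 / 98 = 6/49.

6/49


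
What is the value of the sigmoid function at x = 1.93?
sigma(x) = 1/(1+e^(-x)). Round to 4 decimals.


sigma(1.93) = 1/(1+e^(-1.93)) = 1/(1+0.145148) = 1/1.145148 = 0.8732.

0.8732


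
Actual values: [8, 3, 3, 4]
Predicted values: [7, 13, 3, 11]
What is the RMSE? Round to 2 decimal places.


MSE = 37.5000. RMSE = sqrt(37.5000) = 6.12.

6.12


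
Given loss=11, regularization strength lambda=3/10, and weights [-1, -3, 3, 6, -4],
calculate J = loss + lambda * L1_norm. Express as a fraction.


L1 norm = sum(|w|) = 17. J = 11 + 3/10 * 17 = 161/10.

161/10


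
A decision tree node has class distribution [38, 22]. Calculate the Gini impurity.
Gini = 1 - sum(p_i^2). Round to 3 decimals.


Total = 60. Proportions: 38/60, 22/60. sum(p_i^2) = 0.5356. Gini = 1 - 0.5356 = 0.4644, which rounds to 0.464.

0.464


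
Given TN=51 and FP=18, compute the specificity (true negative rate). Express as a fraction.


Specificity = TN / (TN + FP) = 51 / 69 = 17/23.

17/23


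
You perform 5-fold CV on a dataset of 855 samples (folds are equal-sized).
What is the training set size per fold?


Each validation fold has 855/5 = 171 samples. Training set = 855 - 171 = 684.

684


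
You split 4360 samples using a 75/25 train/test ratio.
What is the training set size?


Test set = 4360 * 25% = 1090. Training set = 4360 - 1090 = 3270.

3270


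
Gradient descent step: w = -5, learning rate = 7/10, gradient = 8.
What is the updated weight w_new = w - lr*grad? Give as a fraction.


w_new = -5 - 7/10 * 8 = -5 - 28/5 = -53/5.

-53/5


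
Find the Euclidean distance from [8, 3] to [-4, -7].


d = sqrt(sum of squared differences). (8--4)^2=144, (3--7)^2=100. Sum = 244.

sqrt(244)


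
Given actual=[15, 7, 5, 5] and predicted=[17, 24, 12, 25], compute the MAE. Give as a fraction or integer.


MAE = (1/4) * (|15-17|=2 + |7-24|=17 + |5-12|=7 + |5-25|=20). Sum = 46. MAE = 23/2.

23/2


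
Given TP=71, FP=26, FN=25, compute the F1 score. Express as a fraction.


Precision = 71/97 = 71/97. Recall = 71/96 = 71/96. F1 = 2*P*R/(P+R) = 142/193.

142/193


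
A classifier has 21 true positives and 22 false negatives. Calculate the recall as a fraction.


Recall = TP / (TP + FN) = 21 / 43 = 21/43.

21/43


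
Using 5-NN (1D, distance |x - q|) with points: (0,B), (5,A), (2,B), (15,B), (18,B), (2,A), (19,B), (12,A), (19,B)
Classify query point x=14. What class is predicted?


Distances: |0-14|=14, |5-14|=9, |2-14|=12, |15-14|=1, |18-14|=4, |2-14|=12, |19-14|=5, |12-14|=2, |19-14|=5. 5 nearest: (15,B), (12,A), (18,B), (19,B), (19,B). Counts: {'B': 4, 'A': 1}. Majority class: B.

B


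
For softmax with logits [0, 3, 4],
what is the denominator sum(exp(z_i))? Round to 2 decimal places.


Denom = e^0=1.0000 + e^3=20.0855 + e^4=54.5982. Sum = 75.6837, which rounds to 75.68.

75.68


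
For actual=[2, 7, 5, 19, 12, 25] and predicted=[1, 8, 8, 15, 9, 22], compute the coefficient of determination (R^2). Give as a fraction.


Mean(y) = 35/3. SS_res = 45. SS_tot = 1174/3. R^2 = 1 - 45/(1174/3) = 1039/1174.

1039/1174


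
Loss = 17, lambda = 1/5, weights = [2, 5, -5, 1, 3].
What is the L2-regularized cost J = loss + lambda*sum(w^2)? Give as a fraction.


L2 sq norm = sum(w^2) = 64. J = 17 + 1/5 * 64 = 149/5.

149/5


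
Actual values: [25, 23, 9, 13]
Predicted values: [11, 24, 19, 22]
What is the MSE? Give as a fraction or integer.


MSE = (1/4) * ((25-11)^2=196 + (23-24)^2=1 + (9-19)^2=100 + (13-22)^2=81). Sum = 378. MSE = 189/2.

189/2


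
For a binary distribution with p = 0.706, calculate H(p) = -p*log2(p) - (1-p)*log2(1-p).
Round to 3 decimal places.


H = -0.706*log2(0.706) - 0.294*log2(0.294) = 0.874.

0.874


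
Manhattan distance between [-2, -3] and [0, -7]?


d = sum of absolute differences: |-2-0|=2 + |-3--7|=4 = 6.

6


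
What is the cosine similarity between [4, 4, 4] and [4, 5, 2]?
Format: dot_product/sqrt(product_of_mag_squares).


dot = 44. |a|^2 = 48, |b|^2 = 45. cos = 44/sqrt(2160).

44/sqrt(2160)


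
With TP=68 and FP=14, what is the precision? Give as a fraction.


Precision = TP / (TP + FP) = 68 / 82 = 34/41.

34/41


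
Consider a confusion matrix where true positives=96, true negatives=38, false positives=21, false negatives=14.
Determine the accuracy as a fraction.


Accuracy = (TP + TN) / (TP + TN + FP + FN) = (96 + 38) / 169 = 134/169.

134/169


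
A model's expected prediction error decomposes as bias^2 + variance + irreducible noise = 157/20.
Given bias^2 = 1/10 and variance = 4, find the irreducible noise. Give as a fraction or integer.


Total error = bias^2 + variance + irreducible noise. So irreducible noise = 157/20 - 1/10 - 4 = 15/4.

15/4


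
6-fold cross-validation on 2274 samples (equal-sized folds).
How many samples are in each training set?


Each validation fold has 2274/6 = 379 samples. Training set = 2274 - 379 = 1895.

1895


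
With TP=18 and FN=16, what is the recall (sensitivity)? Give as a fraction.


Recall = TP / (TP + FN) = 18 / 34 = 9/17.

9/17


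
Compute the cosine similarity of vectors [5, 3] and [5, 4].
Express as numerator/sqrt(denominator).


dot = 37. |a|^2 = 34, |b|^2 = 41. cos = 37/sqrt(1394).

37/sqrt(1394)


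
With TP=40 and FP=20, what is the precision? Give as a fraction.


Precision = TP / (TP + FP) = 40 / 60 = 2/3.

2/3


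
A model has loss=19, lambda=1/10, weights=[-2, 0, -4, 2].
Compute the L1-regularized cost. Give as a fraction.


L1 norm = sum(|w|) = 8. J = 19 + 1/10 * 8 = 99/5.

99/5


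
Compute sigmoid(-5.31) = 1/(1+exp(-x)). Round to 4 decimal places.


sigma(-5.31) = 1/(1+e^(5.31)) = 1/(1+202.350228) = 1/203.350228 = 0.0049.

0.0049


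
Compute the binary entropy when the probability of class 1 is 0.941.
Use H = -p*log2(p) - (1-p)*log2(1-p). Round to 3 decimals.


H = -0.941*log2(0.941) - 0.059*log2(0.059) = 0.323.

0.323


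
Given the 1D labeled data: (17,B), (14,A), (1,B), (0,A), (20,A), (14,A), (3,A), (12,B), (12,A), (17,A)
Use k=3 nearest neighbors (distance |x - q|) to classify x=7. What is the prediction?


Distances: |17-7|=10, |14-7|=7, |1-7|=6, |0-7|=7, |20-7|=13, |14-7|=7, |3-7|=4, |12-7|=5, |12-7|=5, |17-7|=10. 3 nearest: (3,A), (12,A), (12,B). Counts: {'A': 2, 'B': 1}. Majority class: A.

A


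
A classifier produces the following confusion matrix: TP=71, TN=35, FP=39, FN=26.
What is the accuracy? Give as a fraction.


Accuracy = (TP + TN) / (TP + TN + FP + FN) = (71 + 35) / 171 = 106/171.

106/171


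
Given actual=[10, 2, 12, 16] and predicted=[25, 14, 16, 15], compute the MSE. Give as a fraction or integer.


MSE = (1/4) * ((10-25)^2=225 + (2-14)^2=144 + (12-16)^2=16 + (16-15)^2=1). Sum = 386. MSE = 193/2.

193/2


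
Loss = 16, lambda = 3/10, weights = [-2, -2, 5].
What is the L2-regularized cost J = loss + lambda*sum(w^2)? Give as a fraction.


L2 sq norm = sum(w^2) = 33. J = 16 + 3/10 * 33 = 259/10.

259/10


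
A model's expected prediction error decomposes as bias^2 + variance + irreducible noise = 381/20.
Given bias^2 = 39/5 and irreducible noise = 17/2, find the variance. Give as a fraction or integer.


Total error = bias^2 + variance + irreducible noise. So variance = 381/20 - 39/5 - 17/2 = 11/4.

11/4


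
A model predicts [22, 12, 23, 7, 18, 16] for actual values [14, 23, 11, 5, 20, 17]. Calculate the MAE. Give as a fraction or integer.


MAE = (1/6) * (|14-22|=8 + |23-12|=11 + |11-23|=12 + |5-7|=2 + |20-18|=2 + |17-16|=1). Sum = 36. MAE = 6.

6


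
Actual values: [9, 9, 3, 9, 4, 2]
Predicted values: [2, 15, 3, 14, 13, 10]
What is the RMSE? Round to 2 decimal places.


MSE = 42.5000. RMSE = sqrt(42.5000) = 6.52.

6.52


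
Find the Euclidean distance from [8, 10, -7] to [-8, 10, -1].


d = sqrt(sum of squared differences). (8--8)^2=256, (10-10)^2=0, (-7--1)^2=36. Sum = 292.

sqrt(292)


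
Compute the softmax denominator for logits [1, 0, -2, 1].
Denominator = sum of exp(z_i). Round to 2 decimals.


Denom = e^1=2.7183 + e^0=1.0000 + e^-2=0.1353 + e^1=2.7183. Sum = 6.5719, which rounds to 6.57.

6.57


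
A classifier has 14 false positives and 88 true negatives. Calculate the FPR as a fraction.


FPR = FP / (FP + TN) = 14 / 102 = 7/51.

7/51


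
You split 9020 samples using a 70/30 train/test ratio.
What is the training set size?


Test set = 9020 * 30% = 2706. Training set = 9020 - 2706 = 6314.

6314


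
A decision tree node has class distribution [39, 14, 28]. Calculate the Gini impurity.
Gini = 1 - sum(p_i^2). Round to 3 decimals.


Total = 81. Proportions: 39/81, 14/81, 28/81. sum(p_i^2) = 0.3812. Gini = 1 - 0.3812 = 0.6188, which rounds to 0.619.

0.619


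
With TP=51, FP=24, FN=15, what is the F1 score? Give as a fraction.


Precision = 51/75 = 17/25. Recall = 51/66 = 17/22. F1 = 2*P*R/(P+R) = 34/47.

34/47


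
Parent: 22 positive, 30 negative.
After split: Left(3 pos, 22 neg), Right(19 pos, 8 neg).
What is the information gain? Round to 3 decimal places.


H(parent) = 0.9829. H(left) = 0.5294, H(right) = 0.8767. Weighted = (25/52)*0.5294 + (27/52)*0.8767 = 0.7097. IG = 0.9829 - 0.7097 = 0.2732, which rounds to 0.273.

0.273


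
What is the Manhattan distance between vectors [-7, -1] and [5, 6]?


d = sum of absolute differences: |-7-5|=12 + |-1-6|=7 = 19.

19


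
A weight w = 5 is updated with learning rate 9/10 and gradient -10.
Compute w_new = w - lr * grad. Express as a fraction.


w_new = 5 - 9/10 * -10 = 5 - -9 = 14.

14


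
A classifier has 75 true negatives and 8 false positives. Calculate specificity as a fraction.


Specificity = TN / (TN + FP) = 75 / 83 = 75/83.

75/83


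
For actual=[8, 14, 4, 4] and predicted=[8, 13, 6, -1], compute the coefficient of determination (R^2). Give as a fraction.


Mean(y) = 15/2. SS_res = 30. SS_tot = 67. R^2 = 1 - 30/(67) = 37/67.

37/67


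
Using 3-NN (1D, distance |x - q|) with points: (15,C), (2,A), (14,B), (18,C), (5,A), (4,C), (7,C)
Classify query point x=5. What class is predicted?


Distances: |15-5|=10, |2-5|=3, |14-5|=9, |18-5|=13, |5-5|=0, |4-5|=1, |7-5|=2. 3 nearest: (5,A), (4,C), (7,C). Counts: {'A': 1, 'C': 2}. Majority class: C.

C


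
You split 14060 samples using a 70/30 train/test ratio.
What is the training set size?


Test set = 14060 * 30% = 4218. Training set = 14060 - 4218 = 9842.

9842


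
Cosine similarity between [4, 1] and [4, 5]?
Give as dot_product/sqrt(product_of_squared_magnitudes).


dot = 21. |a|^2 = 17, |b|^2 = 41. cos = 21/sqrt(697).

21/sqrt(697)


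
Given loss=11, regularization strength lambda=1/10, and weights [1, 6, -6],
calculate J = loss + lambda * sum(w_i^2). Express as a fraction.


L2 sq norm = sum(w^2) = 73. J = 11 + 1/10 * 73 = 183/10.

183/10


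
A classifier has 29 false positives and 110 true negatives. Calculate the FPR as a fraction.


FPR = FP / (FP + TN) = 29 / 139 = 29/139.

29/139


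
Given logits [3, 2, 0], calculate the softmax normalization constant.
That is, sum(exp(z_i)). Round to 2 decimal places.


Denom = e^3=20.0855 + e^2=7.3891 + e^0=1.0000. Sum = 28.4746, which rounds to 28.47.

28.47


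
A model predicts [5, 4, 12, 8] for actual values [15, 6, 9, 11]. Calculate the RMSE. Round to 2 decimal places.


MSE = 30.5000. RMSE = sqrt(30.5000) = 5.52.

5.52


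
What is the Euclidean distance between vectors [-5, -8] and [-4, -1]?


d = sqrt(sum of squared differences). (-5--4)^2=1, (-8--1)^2=49. Sum = 50.

sqrt(50)


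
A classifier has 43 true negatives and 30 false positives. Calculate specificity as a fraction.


Specificity = TN / (TN + FP) = 43 / 73 = 43/73.

43/73


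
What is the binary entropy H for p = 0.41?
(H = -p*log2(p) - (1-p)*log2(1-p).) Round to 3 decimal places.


H = -0.41*log2(0.41) - 0.59*log2(0.59) = 0.977.

0.977


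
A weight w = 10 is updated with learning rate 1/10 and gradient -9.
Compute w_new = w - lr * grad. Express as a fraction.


w_new = 10 - 1/10 * -9 = 10 - -9/10 = 109/10.

109/10


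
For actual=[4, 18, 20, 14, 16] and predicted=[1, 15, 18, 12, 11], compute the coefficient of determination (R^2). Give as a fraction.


Mean(y) = 72/5. SS_res = 51. SS_tot = 776/5. R^2 = 1 - 51/(776/5) = 521/776.

521/776


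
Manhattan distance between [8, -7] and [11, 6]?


d = sum of absolute differences: |8-11|=3 + |-7-6|=13 = 16.

16


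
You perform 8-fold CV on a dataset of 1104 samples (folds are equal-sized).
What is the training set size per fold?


Each validation fold has 1104/8 = 138 samples. Training set = 1104 - 138 = 966.

966


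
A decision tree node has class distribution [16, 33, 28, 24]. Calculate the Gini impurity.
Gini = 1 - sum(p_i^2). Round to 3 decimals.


Total = 101. Proportions: 16/101, 33/101, 28/101, 24/101. sum(p_i^2) = 0.2652. Gini = 1 - 0.2652 = 0.7348, which rounds to 0.735.

0.735


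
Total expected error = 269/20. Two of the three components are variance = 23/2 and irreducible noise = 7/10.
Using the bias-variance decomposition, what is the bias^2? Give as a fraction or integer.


Total error = bias^2 + variance + irreducible noise. So bias^2 = 269/20 - 23/2 - 7/10 = 5/4.

5/4


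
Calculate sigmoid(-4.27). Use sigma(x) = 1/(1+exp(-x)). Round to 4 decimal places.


sigma(-4.27) = 1/(1+e^(4.27)) = 1/(1+71.521636) = 1/72.521636 = 0.0138.

0.0138


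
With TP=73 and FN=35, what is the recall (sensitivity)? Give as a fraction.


Recall = TP / (TP + FN) = 73 / 108 = 73/108.

73/108


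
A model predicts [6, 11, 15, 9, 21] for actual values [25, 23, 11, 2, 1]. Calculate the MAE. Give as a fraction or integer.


MAE = (1/5) * (|25-6|=19 + |23-11|=12 + |11-15|=4 + |2-9|=7 + |1-21|=20). Sum = 62. MAE = 62/5.

62/5


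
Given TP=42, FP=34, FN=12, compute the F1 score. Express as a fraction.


Precision = 42/76 = 21/38. Recall = 42/54 = 7/9. F1 = 2*P*R/(P+R) = 42/65.

42/65


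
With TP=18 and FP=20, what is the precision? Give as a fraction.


Precision = TP / (TP + FP) = 18 / 38 = 9/19.

9/19


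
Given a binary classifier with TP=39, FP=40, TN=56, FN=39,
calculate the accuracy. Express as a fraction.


Accuracy = (TP + TN) / (TP + TN + FP + FN) = (39 + 56) / 174 = 95/174.

95/174


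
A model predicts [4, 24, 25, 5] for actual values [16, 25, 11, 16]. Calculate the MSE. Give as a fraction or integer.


MSE = (1/4) * ((16-4)^2=144 + (25-24)^2=1 + (11-25)^2=196 + (16-5)^2=121). Sum = 462. MSE = 231/2.

231/2


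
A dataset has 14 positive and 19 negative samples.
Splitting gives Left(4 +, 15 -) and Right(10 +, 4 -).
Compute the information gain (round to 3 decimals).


H(parent) = 0.9834. H(left) = 0.7425, H(right) = 0.8631. Weighted = (19/33)*0.7425 + (14/33)*0.8631 = 0.7937. IG = 0.9834 - 0.7937 = 0.1897, which rounds to 0.190.

0.190


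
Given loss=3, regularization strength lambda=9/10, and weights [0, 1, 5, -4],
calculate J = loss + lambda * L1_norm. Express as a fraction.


L1 norm = sum(|w|) = 10. J = 3 + 9/10 * 10 = 12.

12


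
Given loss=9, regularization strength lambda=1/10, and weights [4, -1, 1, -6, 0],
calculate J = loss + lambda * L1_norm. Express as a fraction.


L1 norm = sum(|w|) = 12. J = 9 + 1/10 * 12 = 51/5.

51/5


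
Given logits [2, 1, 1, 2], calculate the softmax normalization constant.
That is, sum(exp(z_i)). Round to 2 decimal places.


Denom = e^2=7.3891 + e^1=2.7183 + e^1=2.7183 + e^2=7.3891. Sum = 20.2148, which rounds to 20.21.

20.21


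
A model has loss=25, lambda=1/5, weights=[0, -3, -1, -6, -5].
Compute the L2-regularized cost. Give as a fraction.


L2 sq norm = sum(w^2) = 71. J = 25 + 1/5 * 71 = 196/5.

196/5


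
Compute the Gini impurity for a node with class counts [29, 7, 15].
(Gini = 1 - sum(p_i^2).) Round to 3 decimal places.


Total = 51. Proportions: 29/51, 7/51, 15/51. sum(p_i^2) = 0.4287. Gini = 1 - 0.4287 = 0.5713, which rounds to 0.571.

0.571


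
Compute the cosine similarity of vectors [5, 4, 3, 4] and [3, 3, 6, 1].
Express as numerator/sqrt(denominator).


dot = 49. |a|^2 = 66, |b|^2 = 55. cos = 49/sqrt(3630).

49/sqrt(3630)


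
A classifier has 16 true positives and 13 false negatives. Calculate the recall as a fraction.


Recall = TP / (TP + FN) = 16 / 29 = 16/29.

16/29


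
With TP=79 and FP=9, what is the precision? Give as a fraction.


Precision = TP / (TP + FP) = 79 / 88 = 79/88.

79/88


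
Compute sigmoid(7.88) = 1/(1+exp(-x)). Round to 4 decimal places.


sigma(7.88) = 1/(1+e^(-7.88)) = 1/(1+0.000378) = 1/1.000378 = 0.9996.

0.9996


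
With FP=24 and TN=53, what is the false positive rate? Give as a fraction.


FPR = FP / (FP + TN) = 24 / 77 = 24/77.

24/77


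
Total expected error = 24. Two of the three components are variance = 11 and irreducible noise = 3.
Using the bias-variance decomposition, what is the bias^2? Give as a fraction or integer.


Total error = bias^2 + variance + irreducible noise. So bias^2 = 24 - 11 - 3 = 10.

10


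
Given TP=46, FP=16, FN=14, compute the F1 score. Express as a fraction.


Precision = 46/62 = 23/31. Recall = 46/60 = 23/30. F1 = 2*P*R/(P+R) = 46/61.

46/61


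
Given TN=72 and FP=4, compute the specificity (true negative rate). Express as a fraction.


Specificity = TN / (TN + FP) = 72 / 76 = 18/19.

18/19


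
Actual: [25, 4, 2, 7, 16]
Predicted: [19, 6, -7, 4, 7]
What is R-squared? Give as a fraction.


Mean(y) = 54/5. SS_res = 211. SS_tot = 1834/5. R^2 = 1 - 211/(1834/5) = 779/1834.

779/1834


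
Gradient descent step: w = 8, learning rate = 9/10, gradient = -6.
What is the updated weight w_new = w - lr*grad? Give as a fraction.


w_new = 8 - 9/10 * -6 = 8 - -27/5 = 67/5.

67/5


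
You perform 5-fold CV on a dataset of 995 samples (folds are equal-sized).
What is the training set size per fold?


Each validation fold has 995/5 = 199 samples. Training set = 995 - 199 = 796.

796


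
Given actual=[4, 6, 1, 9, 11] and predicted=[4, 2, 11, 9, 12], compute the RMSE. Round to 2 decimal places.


MSE = 23.4000. RMSE = sqrt(23.4000) = 4.84.

4.84


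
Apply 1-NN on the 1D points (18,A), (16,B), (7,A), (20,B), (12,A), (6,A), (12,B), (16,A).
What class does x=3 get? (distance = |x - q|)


Distances: |18-3|=15, |16-3|=13, |7-3|=4, |20-3|=17, |12-3|=9, |6-3|=3, |12-3|=9, |16-3|=13. 1 nearest: (6,A). Counts: {'A': 1}. Majority class: A.

A


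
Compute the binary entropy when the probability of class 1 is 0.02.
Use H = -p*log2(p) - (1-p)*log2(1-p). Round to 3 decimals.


H = -0.02*log2(0.02) - 0.98*log2(0.98) = 0.141.

0.141


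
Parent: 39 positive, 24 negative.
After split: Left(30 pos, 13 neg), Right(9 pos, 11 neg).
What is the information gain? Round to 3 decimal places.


H(parent) = 0.9587. H(left) = 0.8841, H(right) = 0.9928. Weighted = (43/63)*0.8841 + (20/63)*0.9928 = 0.9186. IG = 0.9587 - 0.9186 = 0.0401, which rounds to 0.040.

0.040


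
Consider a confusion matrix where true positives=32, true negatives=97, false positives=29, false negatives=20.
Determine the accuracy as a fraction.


Accuracy = (TP + TN) / (TP + TN + FP + FN) = (32 + 97) / 178 = 129/178.

129/178


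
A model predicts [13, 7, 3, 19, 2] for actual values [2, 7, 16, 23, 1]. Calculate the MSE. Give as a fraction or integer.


MSE = (1/5) * ((2-13)^2=121 + (7-7)^2=0 + (16-3)^2=169 + (23-19)^2=16 + (1-2)^2=1). Sum = 307. MSE = 307/5.

307/5


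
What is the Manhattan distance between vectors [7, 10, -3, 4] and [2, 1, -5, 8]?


d = sum of absolute differences: |7-2|=5 + |10-1|=9 + |-3--5|=2 + |4-8|=4 = 20.

20


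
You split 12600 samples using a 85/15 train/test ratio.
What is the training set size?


Test set = 12600 * 15% = 1890. Training set = 12600 - 1890 = 10710.

10710


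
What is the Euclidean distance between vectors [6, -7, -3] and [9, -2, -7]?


d = sqrt(sum of squared differences). (6-9)^2=9, (-7--2)^2=25, (-3--7)^2=16. Sum = 50.

sqrt(50)


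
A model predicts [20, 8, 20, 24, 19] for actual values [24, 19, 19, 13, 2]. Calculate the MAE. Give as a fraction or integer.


MAE = (1/5) * (|24-20|=4 + |19-8|=11 + |19-20|=1 + |13-24|=11 + |2-19|=17). Sum = 44. MAE = 44/5.

44/5


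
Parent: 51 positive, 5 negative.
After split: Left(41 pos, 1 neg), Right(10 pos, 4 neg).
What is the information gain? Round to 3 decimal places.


H(parent) = 0.4341. H(left) = 0.1623, H(right) = 0.8631. Weighted = (42/56)*0.1623 + (14/56)*0.8631 = 0.3375. IG = 0.4341 - 0.3375 = 0.0966, which rounds to 0.097.

0.097


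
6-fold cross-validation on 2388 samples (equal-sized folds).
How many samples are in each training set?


Each validation fold has 2388/6 = 398 samples. Training set = 2388 - 398 = 1990.

1990


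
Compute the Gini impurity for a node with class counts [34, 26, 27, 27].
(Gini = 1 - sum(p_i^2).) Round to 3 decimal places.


Total = 114. Proportions: 34/114, 26/114, 27/114, 27/114. sum(p_i^2) = 0.2532. Gini = 1 - 0.2532 = 0.7468, which rounds to 0.747.

0.747


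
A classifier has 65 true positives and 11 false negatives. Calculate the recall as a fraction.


Recall = TP / (TP + FN) = 65 / 76 = 65/76.

65/76


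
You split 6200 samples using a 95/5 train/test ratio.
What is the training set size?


Test set = 6200 * 5% = 310. Training set = 6200 - 310 = 5890.

5890


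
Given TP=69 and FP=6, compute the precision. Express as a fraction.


Precision = TP / (TP + FP) = 69 / 75 = 23/25.

23/25


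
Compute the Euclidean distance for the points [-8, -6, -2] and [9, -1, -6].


d = sqrt(sum of squared differences). (-8-9)^2=289, (-6--1)^2=25, (-2--6)^2=16. Sum = 330.

sqrt(330)


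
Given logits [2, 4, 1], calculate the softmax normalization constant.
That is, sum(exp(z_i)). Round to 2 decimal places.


Denom = e^2=7.3891 + e^4=54.5982 + e^1=2.7183. Sum = 64.7056, which rounds to 64.71.

64.71


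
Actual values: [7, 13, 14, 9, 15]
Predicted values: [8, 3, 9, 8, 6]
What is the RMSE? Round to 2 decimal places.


MSE = 41.6000. RMSE = sqrt(41.6000) = 6.45.

6.45


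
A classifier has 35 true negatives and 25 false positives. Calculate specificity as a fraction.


Specificity = TN / (TN + FP) = 35 / 60 = 7/12.

7/12


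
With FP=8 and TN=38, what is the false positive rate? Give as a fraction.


FPR = FP / (FP + TN) = 8 / 46 = 4/23.

4/23


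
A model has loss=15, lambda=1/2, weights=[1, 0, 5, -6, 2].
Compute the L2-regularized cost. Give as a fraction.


L2 sq norm = sum(w^2) = 66. J = 15 + 1/2 * 66 = 48.

48


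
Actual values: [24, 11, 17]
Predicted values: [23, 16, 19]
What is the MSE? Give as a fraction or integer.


MSE = (1/3) * ((24-23)^2=1 + (11-16)^2=25 + (17-19)^2=4). Sum = 30. MSE = 10.

10


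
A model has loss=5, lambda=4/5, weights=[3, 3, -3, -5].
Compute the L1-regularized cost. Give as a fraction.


L1 norm = sum(|w|) = 14. J = 5 + 4/5 * 14 = 81/5.

81/5


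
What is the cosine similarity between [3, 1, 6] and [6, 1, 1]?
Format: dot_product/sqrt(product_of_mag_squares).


dot = 25. |a|^2 = 46, |b|^2 = 38. cos = 25/sqrt(1748).

25/sqrt(1748)


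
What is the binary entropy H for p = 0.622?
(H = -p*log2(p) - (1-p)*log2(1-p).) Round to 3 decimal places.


H = -0.622*log2(0.622) - 0.378*log2(0.378) = 0.957.

0.957


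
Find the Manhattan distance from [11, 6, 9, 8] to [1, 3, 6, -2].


d = sum of absolute differences: |11-1|=10 + |6-3|=3 + |9-6|=3 + |8--2|=10 = 26.

26


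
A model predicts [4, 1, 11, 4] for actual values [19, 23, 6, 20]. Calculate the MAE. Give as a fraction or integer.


MAE = (1/4) * (|19-4|=15 + |23-1|=22 + |6-11|=5 + |20-4|=16). Sum = 58. MAE = 29/2.

29/2


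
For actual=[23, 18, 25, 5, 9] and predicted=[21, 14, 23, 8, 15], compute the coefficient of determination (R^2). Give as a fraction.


Mean(y) = 16. SS_res = 69. SS_tot = 304. R^2 = 1 - 69/(304) = 235/304.

235/304


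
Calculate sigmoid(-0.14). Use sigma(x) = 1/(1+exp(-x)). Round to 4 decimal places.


sigma(-0.14) = 1/(1+e^(0.14)) = 1/(1+1.150274) = 1/2.150274 = 0.4651.

0.4651


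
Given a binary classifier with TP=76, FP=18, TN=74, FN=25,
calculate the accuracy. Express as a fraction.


Accuracy = (TP + TN) / (TP + TN + FP + FN) = (76 + 74) / 193 = 150/193.

150/193


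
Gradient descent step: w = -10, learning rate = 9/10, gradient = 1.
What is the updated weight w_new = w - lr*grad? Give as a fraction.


w_new = -10 - 9/10 * 1 = -10 - 9/10 = -109/10.

-109/10


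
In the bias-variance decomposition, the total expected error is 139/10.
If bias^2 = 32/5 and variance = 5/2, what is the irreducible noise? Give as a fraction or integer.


Total error = bias^2 + variance + irreducible noise. So irreducible noise = 139/10 - 32/5 - 5/2 = 5.

5


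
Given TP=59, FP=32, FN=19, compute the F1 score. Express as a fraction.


Precision = 59/91 = 59/91. Recall = 59/78 = 59/78. F1 = 2*P*R/(P+R) = 118/169.

118/169


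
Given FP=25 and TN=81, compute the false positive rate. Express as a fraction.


FPR = FP / (FP + TN) = 25 / 106 = 25/106.

25/106


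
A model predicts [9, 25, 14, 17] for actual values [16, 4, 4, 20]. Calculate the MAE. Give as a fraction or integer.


MAE = (1/4) * (|16-9|=7 + |4-25|=21 + |4-14|=10 + |20-17|=3). Sum = 41. MAE = 41/4.

41/4


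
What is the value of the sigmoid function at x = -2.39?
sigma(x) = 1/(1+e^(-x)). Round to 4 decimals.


sigma(-2.39) = 1/(1+e^(2.39)) = 1/(1+10.913494) = 1/11.913494 = 0.0839.

0.0839


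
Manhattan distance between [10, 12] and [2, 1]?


d = sum of absolute differences: |10-2|=8 + |12-1|=11 = 19.

19


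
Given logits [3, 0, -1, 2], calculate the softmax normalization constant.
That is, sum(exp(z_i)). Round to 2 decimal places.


Denom = e^3=20.0855 + e^0=1.0000 + e^-1=0.3679 + e^2=7.3891. Sum = 28.8425, which rounds to 28.84.

28.84


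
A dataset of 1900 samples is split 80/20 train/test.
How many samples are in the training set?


Test set = 1900 * 20% = 380. Training set = 1900 - 380 = 1520.

1520


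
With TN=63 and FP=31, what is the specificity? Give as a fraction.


Specificity = TN / (TN + FP) = 63 / 94 = 63/94.

63/94


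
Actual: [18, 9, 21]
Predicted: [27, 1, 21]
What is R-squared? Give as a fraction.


Mean(y) = 16. SS_res = 145. SS_tot = 78. R^2 = 1 - 145/(78) = -67/78.

-67/78


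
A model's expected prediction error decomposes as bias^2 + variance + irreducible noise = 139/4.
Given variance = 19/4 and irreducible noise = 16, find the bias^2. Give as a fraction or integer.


Total error = bias^2 + variance + irreducible noise. So bias^2 = 139/4 - 19/4 - 16 = 14.

14


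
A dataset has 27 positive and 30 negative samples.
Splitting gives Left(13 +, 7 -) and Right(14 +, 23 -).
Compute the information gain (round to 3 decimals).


H(parent) = 0.9980. H(left) = 0.9341, H(right) = 0.9569. Weighted = (20/57)*0.9341 + (37/57)*0.9569 = 0.9489. IG = 0.9980 - 0.9489 = 0.0491, which rounds to 0.049.

0.049


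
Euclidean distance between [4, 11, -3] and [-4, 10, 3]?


d = sqrt(sum of squared differences). (4--4)^2=64, (11-10)^2=1, (-3-3)^2=36. Sum = 101.

sqrt(101)


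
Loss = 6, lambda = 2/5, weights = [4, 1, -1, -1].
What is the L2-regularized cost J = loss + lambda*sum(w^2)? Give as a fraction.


L2 sq norm = sum(w^2) = 19. J = 6 + 2/5 * 19 = 68/5.

68/5


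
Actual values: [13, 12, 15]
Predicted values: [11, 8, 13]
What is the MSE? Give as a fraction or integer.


MSE = (1/3) * ((13-11)^2=4 + (12-8)^2=16 + (15-13)^2=4). Sum = 24. MSE = 8.

8


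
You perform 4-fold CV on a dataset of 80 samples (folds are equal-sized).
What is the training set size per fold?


Each validation fold has 80/4 = 20 samples. Training set = 80 - 20 = 60.

60


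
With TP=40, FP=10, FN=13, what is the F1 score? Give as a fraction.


Precision = 40/50 = 4/5. Recall = 40/53 = 40/53. F1 = 2*P*R/(P+R) = 80/103.

80/103


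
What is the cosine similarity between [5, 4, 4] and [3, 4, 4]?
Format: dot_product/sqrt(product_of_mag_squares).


dot = 47. |a|^2 = 57, |b|^2 = 41. cos = 47/sqrt(2337).

47/sqrt(2337)


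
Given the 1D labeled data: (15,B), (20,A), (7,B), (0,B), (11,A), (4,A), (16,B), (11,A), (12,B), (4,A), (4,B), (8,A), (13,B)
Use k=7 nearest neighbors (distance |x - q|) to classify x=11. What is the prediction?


Distances: |15-11|=4, |20-11|=9, |7-11|=4, |0-11|=11, |11-11|=0, |4-11|=7, |16-11|=5, |11-11|=0, |12-11|=1, |4-11|=7, |4-11|=7, |8-11|=3, |13-11|=2. 7 nearest: (11,A), (11,A), (12,B), (13,B), (8,A), (15,B), (7,B). Counts: {'A': 3, 'B': 4}. Majority class: B.

B


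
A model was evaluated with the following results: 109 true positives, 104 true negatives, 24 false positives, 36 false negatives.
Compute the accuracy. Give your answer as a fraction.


Accuracy = (TP + TN) / (TP + TN + FP + FN) = (109 + 104) / 273 = 71/91.

71/91


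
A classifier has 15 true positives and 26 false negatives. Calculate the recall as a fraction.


Recall = TP / (TP + FN) = 15 / 41 = 15/41.

15/41


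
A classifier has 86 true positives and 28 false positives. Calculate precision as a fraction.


Precision = TP / (TP + FP) = 86 / 114 = 43/57.

43/57


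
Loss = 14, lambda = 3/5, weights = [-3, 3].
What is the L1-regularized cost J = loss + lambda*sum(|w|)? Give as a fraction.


L1 norm = sum(|w|) = 6. J = 14 + 3/5 * 6 = 88/5.

88/5


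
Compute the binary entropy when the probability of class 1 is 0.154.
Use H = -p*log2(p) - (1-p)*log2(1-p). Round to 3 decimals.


H = -0.154*log2(0.154) - 0.846*log2(0.846) = 0.620.

0.620


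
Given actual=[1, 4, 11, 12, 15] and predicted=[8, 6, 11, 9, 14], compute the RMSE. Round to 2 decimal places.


MSE = 12.6000. RMSE = sqrt(12.6000) = 3.55.

3.55


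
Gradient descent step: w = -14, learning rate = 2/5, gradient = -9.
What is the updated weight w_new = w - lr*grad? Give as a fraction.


w_new = -14 - 2/5 * -9 = -14 - -18/5 = -52/5.

-52/5


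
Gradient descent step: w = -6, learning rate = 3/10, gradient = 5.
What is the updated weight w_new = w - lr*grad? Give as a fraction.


w_new = -6 - 3/10 * 5 = -6 - 3/2 = -15/2.

-15/2


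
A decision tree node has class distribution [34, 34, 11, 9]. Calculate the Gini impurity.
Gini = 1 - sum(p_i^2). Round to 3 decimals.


Total = 88. Proportions: 34/88, 34/88, 11/88, 9/88. sum(p_i^2) = 0.3246. Gini = 1 - 0.3246 = 0.6754, which rounds to 0.675.

0.675


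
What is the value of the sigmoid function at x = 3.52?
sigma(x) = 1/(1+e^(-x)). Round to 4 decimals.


sigma(3.52) = 1/(1+e^(-3.52)) = 1/(1+0.029599) = 1/1.029599 = 0.9713.

0.9713


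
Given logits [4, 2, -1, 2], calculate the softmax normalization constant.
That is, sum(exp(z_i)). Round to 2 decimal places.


Denom = e^4=54.5982 + e^2=7.3891 + e^-1=0.3679 + e^2=7.3891. Sum = 69.7443, which rounds to 69.74.

69.74


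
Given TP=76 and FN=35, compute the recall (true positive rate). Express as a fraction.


Recall = TP / (TP + FN) = 76 / 111 = 76/111.

76/111


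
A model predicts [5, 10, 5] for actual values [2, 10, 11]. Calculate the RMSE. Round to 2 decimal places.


MSE = 15.0000. RMSE = sqrt(15.0000) = 3.87.

3.87


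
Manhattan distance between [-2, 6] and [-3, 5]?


d = sum of absolute differences: |-2--3|=1 + |6-5|=1 = 2.

2


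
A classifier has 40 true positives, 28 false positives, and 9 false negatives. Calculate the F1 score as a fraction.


Precision = 40/68 = 10/17. Recall = 40/49 = 40/49. F1 = 2*P*R/(P+R) = 80/117.

80/117


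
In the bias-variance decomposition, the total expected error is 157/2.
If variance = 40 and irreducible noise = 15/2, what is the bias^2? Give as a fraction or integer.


Total error = bias^2 + variance + irreducible noise. So bias^2 = 157/2 - 40 - 15/2 = 31.

31


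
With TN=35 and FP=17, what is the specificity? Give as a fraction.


Specificity = TN / (TN + FP) = 35 / 52 = 35/52.

35/52


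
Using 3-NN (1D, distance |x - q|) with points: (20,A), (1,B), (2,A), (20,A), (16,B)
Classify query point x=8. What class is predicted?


Distances: |20-8|=12, |1-8|=7, |2-8|=6, |20-8|=12, |16-8|=8. 3 nearest: (2,A), (1,B), (16,B). Counts: {'A': 1, 'B': 2}. Majority class: B.

B


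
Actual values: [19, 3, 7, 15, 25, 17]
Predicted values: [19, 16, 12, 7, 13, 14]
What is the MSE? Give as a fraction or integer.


MSE = (1/6) * ((19-19)^2=0 + (3-16)^2=169 + (7-12)^2=25 + (15-7)^2=64 + (25-13)^2=144 + (17-14)^2=9). Sum = 411. MSE = 137/2.

137/2


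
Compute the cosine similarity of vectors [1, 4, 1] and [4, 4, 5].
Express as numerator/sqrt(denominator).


dot = 25. |a|^2 = 18, |b|^2 = 57. cos = 25/sqrt(1026).

25/sqrt(1026)


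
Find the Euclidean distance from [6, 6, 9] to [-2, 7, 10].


d = sqrt(sum of squared differences). (6--2)^2=64, (6-7)^2=1, (9-10)^2=1. Sum = 66.

sqrt(66)


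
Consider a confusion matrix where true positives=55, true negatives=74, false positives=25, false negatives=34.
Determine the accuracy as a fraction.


Accuracy = (TP + TN) / (TP + TN + FP + FN) = (55 + 74) / 188 = 129/188.

129/188


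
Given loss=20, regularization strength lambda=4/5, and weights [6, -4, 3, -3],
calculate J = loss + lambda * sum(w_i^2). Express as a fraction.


L2 sq norm = sum(w^2) = 70. J = 20 + 4/5 * 70 = 76.

76


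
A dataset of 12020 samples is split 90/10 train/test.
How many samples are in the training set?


Test set = 12020 * 10% = 1202. Training set = 12020 - 1202 = 10818.

10818


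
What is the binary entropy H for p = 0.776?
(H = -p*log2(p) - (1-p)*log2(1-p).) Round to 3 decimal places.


H = -0.776*log2(0.776) - 0.224*log2(0.224) = 0.767.

0.767


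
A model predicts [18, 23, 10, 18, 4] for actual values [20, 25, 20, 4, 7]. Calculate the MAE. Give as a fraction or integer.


MAE = (1/5) * (|20-18|=2 + |25-23|=2 + |20-10|=10 + |4-18|=14 + |7-4|=3). Sum = 31. MAE = 31/5.

31/5


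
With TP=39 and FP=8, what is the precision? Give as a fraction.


Precision = TP / (TP + FP) = 39 / 47 = 39/47.

39/47


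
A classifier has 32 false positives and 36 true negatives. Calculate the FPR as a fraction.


FPR = FP / (FP + TN) = 32 / 68 = 8/17.

8/17


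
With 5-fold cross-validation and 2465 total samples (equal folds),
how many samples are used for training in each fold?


Each validation fold has 2465/5 = 493 samples. Training set = 2465 - 493 = 1972.

1972


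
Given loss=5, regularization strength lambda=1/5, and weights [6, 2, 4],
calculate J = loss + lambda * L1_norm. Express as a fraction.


L1 norm = sum(|w|) = 12. J = 5 + 1/5 * 12 = 37/5.

37/5


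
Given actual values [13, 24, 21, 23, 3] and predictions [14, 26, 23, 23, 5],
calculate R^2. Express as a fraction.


Mean(y) = 84/5. SS_res = 13. SS_tot = 1564/5. R^2 = 1 - 13/(1564/5) = 1499/1564.

1499/1564


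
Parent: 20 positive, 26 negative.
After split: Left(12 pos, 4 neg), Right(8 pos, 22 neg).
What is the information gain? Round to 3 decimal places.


H(parent) = 0.9877. H(left) = 0.8113, H(right) = 0.8366. Weighted = (16/46)*0.8113 + (30/46)*0.8366 = 0.8278. IG = 0.9877 - 0.8278 = 0.1599, which rounds to 0.160.

0.160


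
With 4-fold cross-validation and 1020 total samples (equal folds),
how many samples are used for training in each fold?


Each validation fold has 1020/4 = 255 samples. Training set = 1020 - 255 = 765.

765


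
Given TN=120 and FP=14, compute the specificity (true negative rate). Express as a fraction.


Specificity = TN / (TN + FP) = 120 / 134 = 60/67.

60/67
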